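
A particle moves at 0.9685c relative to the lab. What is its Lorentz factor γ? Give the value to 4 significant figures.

γ ≈ 4.016

γ = 1/√(1 − β²) = 1/√(1 − 0.9685²) = 1/√(0.0620077) = 4.016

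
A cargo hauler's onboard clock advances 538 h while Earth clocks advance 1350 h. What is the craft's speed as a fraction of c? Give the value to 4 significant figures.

β ≈ 0.9172

γ = Δt/τ₀ = 1350/538 = 2.50929
β = √(1 − 1/γ²) = √(1 − 1/2.50929²) = 0.9172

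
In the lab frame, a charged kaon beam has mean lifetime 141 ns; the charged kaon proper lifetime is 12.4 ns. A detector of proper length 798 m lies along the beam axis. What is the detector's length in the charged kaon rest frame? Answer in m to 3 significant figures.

L ≈ 70.2 m

Time dilation ⇒ γ = Δt/τ₀ = 141/12.4 = 11.371
Length contraction: L = L₀/γ = 798/11.371 = 70.2 m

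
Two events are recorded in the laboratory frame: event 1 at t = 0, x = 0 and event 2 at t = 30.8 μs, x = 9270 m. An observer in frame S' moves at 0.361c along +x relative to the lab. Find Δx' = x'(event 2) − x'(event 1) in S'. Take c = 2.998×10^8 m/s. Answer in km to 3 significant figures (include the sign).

γ = 1/√(1 − 0.361²) = 1.0723
Δx' = γ(Δx − vΔt) = 1.0723 × (9270 m − 0.361×(2.998×10^8 m/s)×30.8×10^-6 s)
= 1.0723 × (5936.6 m) = 6.37 km

Δx' ≈ 6.37 km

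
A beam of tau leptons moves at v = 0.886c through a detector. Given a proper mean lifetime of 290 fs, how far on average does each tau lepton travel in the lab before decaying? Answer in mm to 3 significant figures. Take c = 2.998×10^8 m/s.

γ = 1/√(1 − 0.886²) = 2.1566
Dilated lifetime: Δt = γτ₀ = 2.1566 × 290 fs = 625.42 fs
d = vΔt = 0.886c × 625.42 fs = 2.6562×10^8 m/s × 6.2542×10^-13 s = 0.166 mm

d ≈ 0.166 mm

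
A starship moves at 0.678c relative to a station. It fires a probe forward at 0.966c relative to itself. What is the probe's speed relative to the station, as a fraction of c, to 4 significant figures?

u ≈ 0.9934c

Relativistic velocity addition: u = (u' + v)/(1 + u'v/c²)
= (0.966 + 0.678)/(1 + 0.966×0.678) = 1.644/1.65495 = 0.9934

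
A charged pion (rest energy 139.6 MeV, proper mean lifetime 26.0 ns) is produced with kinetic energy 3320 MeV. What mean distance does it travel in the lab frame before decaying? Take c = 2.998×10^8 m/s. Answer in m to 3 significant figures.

d ≈ 193 m

γ = 1 + K/(m₀c²) = 1 + 3320/139.6 = 24.782
β = √(1 − 1/γ²) = 0.99919
Dilated lifetime: γτ₀ = 24.782 × 26.0 ns = 644.34 ns
d = βc·γτ₀ = 0.99919 × (2.998×10^8 m/s) × 6.4434×10^-7 s = 193 m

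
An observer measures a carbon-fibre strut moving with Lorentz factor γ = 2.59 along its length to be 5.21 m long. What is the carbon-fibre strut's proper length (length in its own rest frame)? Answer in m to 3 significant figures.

γ = 2.59 (given)
L₀ = γL = 2.59 × 5.21 = 13.5 m

L₀ ≈ 13.5 m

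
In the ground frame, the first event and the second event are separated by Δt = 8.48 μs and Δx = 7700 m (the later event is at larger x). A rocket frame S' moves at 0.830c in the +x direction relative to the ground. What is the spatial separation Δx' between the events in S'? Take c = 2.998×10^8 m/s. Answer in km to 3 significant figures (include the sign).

γ = 1/√(1 − 0.830²) = 1.7929
Δx' = γ(Δx − vΔt) = 1.7929 × (7700 m − 0.830×(2.998×10^8 m/s)×8.48×10^-6 s)
= 1.7929 × (5589.9 m) = 10.0 km

Δx' ≈ 10.0 km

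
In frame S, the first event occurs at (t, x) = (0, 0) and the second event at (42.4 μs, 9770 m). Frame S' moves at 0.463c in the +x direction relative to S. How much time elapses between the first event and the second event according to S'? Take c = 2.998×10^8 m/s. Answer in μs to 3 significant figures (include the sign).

γ = 1/√(1 − 0.463²) = 1.1282
Δt' = γ(Δt − vΔx/c²) = 1.1282 × (42.4 μs − 0.463×9770 m / (2.998×10^8 m/s))
= 1.1282 × (27.312 μs) = 30.8 μs

Δt' ≈ 30.8 μs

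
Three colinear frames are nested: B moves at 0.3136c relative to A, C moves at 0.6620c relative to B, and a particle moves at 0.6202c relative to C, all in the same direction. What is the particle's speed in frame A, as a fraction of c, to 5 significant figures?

u ≈ 0.95139c

Compose boost 2: (0.6620 + 0.3136)/(1 + 0.6620×0.3136) = 0.97560/1.207603 = 0.8078813
Compose boost 3: (0.6202 + 0.8078813)/(1 + 0.6202×0.8078813) = 1.428081/1.501048 = 0.95139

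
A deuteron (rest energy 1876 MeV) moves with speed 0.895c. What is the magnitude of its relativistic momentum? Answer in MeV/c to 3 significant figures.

γ = 1/√(1 − 0.895²) = 2.2418
p = γβm₀c = 2.2418 × 0.895 × 1876 MeV/c = 3760 MeV/c

p ≈ 3760 MeV/c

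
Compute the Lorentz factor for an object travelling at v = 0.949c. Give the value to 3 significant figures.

γ ≈ 3.17

γ = 1/√(1 − β²) = 1/√(1 − 0.949²) = 1/√(0.099399) = 3.17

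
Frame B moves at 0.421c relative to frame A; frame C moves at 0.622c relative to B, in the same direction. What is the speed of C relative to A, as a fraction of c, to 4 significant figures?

u ≈ 0.8266c

Compose boost 2: (0.622 + 0.421)/(1 + 0.622×0.421) = 1.043/1.26186 = 0.8266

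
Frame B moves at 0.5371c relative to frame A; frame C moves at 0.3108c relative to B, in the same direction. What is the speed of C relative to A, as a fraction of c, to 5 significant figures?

u ≈ 0.72661c

Compose boost 2: (0.3108 + 0.5371)/(1 + 0.3108×0.5371) = 0.84790/1.166931 = 0.72661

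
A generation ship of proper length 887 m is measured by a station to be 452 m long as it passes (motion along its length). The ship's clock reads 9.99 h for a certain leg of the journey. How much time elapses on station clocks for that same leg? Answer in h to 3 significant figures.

Length contraction ⇒ γ = L₀/L = 887/452 = 1.9624
Time dilation: Δt = γτ₀ = 1.9624 × 9.99 h = 19.6 h

Δt ≈ 19.6 h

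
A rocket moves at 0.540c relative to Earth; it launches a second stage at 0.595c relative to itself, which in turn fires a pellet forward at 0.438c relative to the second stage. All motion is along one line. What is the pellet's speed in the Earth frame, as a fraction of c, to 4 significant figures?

u ≈ 0.9424c

Compose boost 2: (0.595 + 0.540)/(1 + 0.595×0.540) = 1.135/1.32130 = 0.859002
Compose boost 3: (0.438 + 0.859002)/(1 + 0.438×0.859002) = 1.29700/1.37624 = 0.9424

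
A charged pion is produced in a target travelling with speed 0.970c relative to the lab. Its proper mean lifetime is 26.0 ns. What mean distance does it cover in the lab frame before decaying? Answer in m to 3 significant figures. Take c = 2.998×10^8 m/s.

γ = 1/√(1 − 0.970²) = 4.1135
Dilated lifetime: Δt = γτ₀ = 4.1135 × 26.0 ns = 106.95 ns
d = vΔt = 0.970c × 106.95 ns = 2.9081×10^8 m/s × 1.0695×10^-7 s = 31.1 m

d ≈ 31.1 m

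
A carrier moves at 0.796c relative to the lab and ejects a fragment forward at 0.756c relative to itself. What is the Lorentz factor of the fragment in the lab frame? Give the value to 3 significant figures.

u_lab = (0.756 + 0.796)/(1 + 0.756×0.796) = 1.552/1.60178 = 0.968924
γ = 1/√(1 − 0.968924²) = 4.04

γ ≈ 4.04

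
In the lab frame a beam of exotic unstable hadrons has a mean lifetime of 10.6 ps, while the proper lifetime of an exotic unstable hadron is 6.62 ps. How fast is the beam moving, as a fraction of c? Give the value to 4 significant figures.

γ = Δt/τ₀ = 10.6/6.62 = 1.60121
β = √(1 − 1/γ²) = √(1 − 1/1.60121²) = 0.7810

β ≈ 0.7810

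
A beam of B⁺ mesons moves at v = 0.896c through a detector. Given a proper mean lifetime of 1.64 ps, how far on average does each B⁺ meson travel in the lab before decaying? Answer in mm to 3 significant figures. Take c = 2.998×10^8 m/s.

d ≈ 0.992 mm

γ = 1/√(1 − 0.896²) = 2.2520
Dilated lifetime: Δt = γτ₀ = 2.2520 × 1.64 ps = 3.6932 ps
d = vΔt = 0.896c × 3.6932 ps = 2.6862×10^8 m/s × 3.6932×10^-12 s = 0.992 mm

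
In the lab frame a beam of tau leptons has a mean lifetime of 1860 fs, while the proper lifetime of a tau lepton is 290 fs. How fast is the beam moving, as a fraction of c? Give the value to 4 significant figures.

γ = Δt/τ₀ = 1860/290 = 6.41379
β = √(1 − 1/γ²) = √(1 − 1/6.41379²) = 0.9878

β ≈ 0.9878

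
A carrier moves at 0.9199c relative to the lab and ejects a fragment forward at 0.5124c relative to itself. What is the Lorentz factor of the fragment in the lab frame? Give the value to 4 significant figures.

u_lab = (0.5124 + 0.9199)/(1 + 0.5124×0.9199) = 1.4323/1.471357 = 0.9734553
γ = 1/√(1 − 0.9734553²) = 4.369

γ ≈ 4.369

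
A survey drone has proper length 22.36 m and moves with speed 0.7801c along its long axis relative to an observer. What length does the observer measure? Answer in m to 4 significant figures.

L ≈ 13.99 m

γ = 1/√(1 − 0.7801²) = 1.59833
Length contraction: L = L₀/γ = 22.36/1.59833 = 13.99 m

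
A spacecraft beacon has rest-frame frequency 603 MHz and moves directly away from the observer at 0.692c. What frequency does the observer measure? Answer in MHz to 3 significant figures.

f_obs ≈ 257 MHz

Relativistic Doppler: f_obs = f_src √((1−β)/(1+β))
= 603 × √(0.30800/1.6920) = 603 × 0.42665 = 257 MHz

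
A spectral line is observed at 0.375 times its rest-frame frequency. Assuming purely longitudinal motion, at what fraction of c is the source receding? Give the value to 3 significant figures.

β ≈ 0.753

f_obs/f_src = √((1−β)/(1+β)) = 0.375  ⇒  (1−β)/(1+β) = 0.14062
β = |1 − D²|/(1 + D²) = |1 − 0.14062|/(1 + 0.14062) = 0.753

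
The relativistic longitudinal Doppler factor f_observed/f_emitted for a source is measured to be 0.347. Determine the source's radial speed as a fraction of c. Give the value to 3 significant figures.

β ≈ 0.785

f_obs/f_src = √((1−β)/(1+β)) = 0.347  ⇒  (1−β)/(1+β) = 0.12041
β = |1 − D²|/(1 + D²) = |1 − 0.12041|/(1 + 0.12041) = 0.785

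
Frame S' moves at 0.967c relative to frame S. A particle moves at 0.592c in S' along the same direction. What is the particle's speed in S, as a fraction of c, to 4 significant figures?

u ≈ 0.9914c

Relativistic velocity addition: u = (u' + v)/(1 + u'v/c²)
= (0.592 + 0.967)/(1 + 0.592×0.967) = 1.559/1.57246 = 0.9914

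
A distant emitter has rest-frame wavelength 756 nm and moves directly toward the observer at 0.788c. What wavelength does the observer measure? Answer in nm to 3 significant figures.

λ_obs ≈ 260 nm

Relativistic Doppler: λ_obs = λ_src √((1−β)/(1+β))
= 756 × √(0.21200/1.7880) = 756 × 0.34434 = 260 nm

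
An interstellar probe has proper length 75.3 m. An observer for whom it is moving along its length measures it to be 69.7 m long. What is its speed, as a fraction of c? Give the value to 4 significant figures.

β ≈ 0.3784

γ = L₀/L = 75.3/69.7 = 1.08034
β = √(1 − 1/γ²) = 0.3784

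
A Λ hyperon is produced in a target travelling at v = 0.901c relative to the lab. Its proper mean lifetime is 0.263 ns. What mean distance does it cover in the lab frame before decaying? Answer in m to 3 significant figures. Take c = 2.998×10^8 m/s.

d ≈ 0.164 m

γ = 1/√(1 − 0.901²) = 2.3051
Dilated lifetime: Δt = γτ₀ = 2.3051 × 0.263 ns = 0.60624 ns
d = vΔt = 0.901c × 0.60624 ns = 2.7012×10^8 m/s × 6.0624×10^-10 s = 0.164 m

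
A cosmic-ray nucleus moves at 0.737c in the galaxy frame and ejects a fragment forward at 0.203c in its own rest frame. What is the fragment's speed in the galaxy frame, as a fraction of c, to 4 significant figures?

Compose boost 2: (0.203 + 0.737)/(1 + 0.203×0.737) = 0.9400/1.14961 = 0.8177

u ≈ 0.8177c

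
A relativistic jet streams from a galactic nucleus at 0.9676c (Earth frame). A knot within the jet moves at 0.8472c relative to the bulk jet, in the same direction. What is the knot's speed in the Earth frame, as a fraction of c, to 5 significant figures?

u ≈ 0.99728c

Relativistic velocity addition: u = (u' + v)/(1 + u'v/c²)
= (0.8472 + 0.9676)/(1 + 0.8472×0.9676) = 1.8148/1.819751 = 0.99728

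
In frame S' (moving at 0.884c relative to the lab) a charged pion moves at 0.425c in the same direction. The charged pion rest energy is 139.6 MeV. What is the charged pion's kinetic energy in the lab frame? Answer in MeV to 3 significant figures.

u_lab = (0.425 + 0.884)/(1 + 0.425×0.884) = 0.951516
γ = 1/√(1 − 0.951516²) = 3.2510
K = (γ − 1)m₀c² = (3.2510 − 1) × 139.6 = 2.2510 × 139.6 = 314 MeV

K ≈ 314 MeV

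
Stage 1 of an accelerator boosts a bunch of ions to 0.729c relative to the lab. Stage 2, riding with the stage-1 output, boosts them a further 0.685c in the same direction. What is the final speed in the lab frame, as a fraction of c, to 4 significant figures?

Compose boost 2: (0.685 + 0.729)/(1 + 0.685×0.729) = 1.414/1.49937 = 0.9431

u ≈ 0.9431c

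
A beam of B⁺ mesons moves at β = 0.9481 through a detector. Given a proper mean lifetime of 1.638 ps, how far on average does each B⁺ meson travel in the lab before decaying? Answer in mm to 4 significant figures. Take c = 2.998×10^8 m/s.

γ = 1/√(1 − 0.9481²) = 3.14493
Dilated lifetime: Δt = γτ₀ = 3.14493 × 1.638 ps = 5.15139 ps
d = vΔt = 0.9481c × 5.15139 ps = 2.84240×10^8 m/s × 5.15139×10^-12 s = 1.464 mm

d ≈ 1.464 mm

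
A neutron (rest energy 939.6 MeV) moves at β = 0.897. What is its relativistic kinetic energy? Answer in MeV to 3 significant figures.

K ≈ 1190 MeV

γ = 1/√(1 − 0.897²) = 2.2623
K = (γ − 1)m₀c² = (2.2623 − 1) × 939.6 MeV = 1.2623 × 939.6 MeV = 1190 MeV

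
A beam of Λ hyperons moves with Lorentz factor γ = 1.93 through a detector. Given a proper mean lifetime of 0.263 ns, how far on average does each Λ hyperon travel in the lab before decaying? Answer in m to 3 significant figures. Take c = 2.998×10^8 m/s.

d ≈ 0.130 m

β = √(1 − 1/γ²) = √(1 − 1/1.93²) = 0.85530
Dilated lifetime: Δt = γτ₀ = 1.93 × 0.263 ns = 0.50759 ns
d = vΔt = 0.85530c × 0.50759 ns = 2.5642×10^8 m/s × 5.0759×10^-10 s = 0.130 m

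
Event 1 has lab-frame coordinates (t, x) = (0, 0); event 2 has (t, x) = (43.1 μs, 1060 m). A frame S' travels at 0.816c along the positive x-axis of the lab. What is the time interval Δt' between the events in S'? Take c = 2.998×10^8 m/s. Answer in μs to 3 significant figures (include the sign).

Δt' ≈ 69.6 μs

γ = 1/√(1 − 0.816²) = 1.7299
Δt' = γ(Δt − vΔx/c²) = 1.7299 × (43.1 μs − 0.816×1060 m / (2.998×10^8 m/s))
= 1.7299 × (40.215 μs) = 69.6 μs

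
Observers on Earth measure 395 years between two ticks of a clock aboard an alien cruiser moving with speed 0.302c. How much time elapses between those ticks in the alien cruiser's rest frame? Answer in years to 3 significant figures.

γ = 1/√(1 − 0.302²) = 1.0490
Proper time: τ₀ = Δt/γ = 395/1.0490 = 377 years

τ₀ ≈ 377 years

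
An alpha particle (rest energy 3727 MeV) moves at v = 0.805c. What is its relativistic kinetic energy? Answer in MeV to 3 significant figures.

K ≈ 2560 MeV

γ = 1/√(1 − 0.805²) = 1.6856
K = (γ − 1)m₀c² = (1.6856 − 1) × 3727 MeV = 0.68556 × 3727 MeV = 2560 MeV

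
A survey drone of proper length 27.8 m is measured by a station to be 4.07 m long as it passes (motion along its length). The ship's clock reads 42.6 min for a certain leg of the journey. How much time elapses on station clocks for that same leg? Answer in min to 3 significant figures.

Length contraction ⇒ γ = L₀/L = 27.8/4.07 = 6.8305
Time dilation: Δt = γτ₀ = 6.8305 × 42.6 min = 291 min

Δt ≈ 291 min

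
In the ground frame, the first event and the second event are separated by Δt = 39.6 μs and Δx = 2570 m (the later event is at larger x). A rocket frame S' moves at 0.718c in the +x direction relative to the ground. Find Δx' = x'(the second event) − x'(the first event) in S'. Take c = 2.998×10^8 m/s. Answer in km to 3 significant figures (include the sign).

Δx' ≈ -8.55 km

γ = 1/√(1 − 0.718²) = 1.4367
Δx' = γ(Δx − vΔt) = 1.4367 × (2570 m − 0.718×(2.998×10^8 m/s)×39.6×10^-6 s)
= 1.4367 × (-5954.2 m) = -8.55 km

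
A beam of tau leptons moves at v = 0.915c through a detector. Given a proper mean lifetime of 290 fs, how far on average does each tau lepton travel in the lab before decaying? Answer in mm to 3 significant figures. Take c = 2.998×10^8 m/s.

d ≈ 0.197 mm

γ = 1/√(1 − 0.915²) = 2.4786
Dilated lifetime: Δt = γτ₀ = 2.4786 × 290 fs = 718.79 fs
d = vΔt = 0.915c × 718.79 fs = 2.7432×10^8 m/s × 7.1879×10^-13 s = 0.197 mm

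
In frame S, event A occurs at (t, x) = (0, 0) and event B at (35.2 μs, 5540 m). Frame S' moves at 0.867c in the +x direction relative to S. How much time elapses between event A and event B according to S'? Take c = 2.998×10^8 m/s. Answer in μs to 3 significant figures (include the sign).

γ = 1/√(1 − 0.867²) = 2.0068
Δt' = γ(Δt − vΔx/c²) = 2.0068 × (35.2 μs − 0.867×5540 m / (2.998×10^8 m/s))
= 2.0068 × (19.179 μs) = 38.5 μs

Δt' ≈ 38.5 μs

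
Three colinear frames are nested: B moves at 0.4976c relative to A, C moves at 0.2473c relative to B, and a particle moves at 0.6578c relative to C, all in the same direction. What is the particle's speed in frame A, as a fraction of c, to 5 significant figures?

Compose boost 2: (0.2473 + 0.4976)/(1 + 0.2473×0.4976) = 0.74490/1.123056 = 0.6632792
Compose boost 3: (0.6578 + 0.6632792)/(1 + 0.6578×0.6632792) = 1.321079/1.436305 = 0.91978

u ≈ 0.91978c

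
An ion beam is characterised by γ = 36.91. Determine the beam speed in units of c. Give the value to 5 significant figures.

β ≈ 0.99963

β = √(1 − 1/γ²) = √(1 − 1/36.91²) = √(0.9992660) = 0.99963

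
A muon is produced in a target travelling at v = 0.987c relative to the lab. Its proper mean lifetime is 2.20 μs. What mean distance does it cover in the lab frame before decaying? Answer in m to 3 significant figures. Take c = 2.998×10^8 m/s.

d ≈ 4050 m

γ = 1/√(1 − 0.987²) = 6.2220
Dilated lifetime: Δt = γτ₀ = 6.2220 × 2.20 μs = 13.688 μs
d = vΔt = 0.987c × 13.688 μs = 2.9590×10^8 m/s × 1.3688×10^-5 s = 4050 m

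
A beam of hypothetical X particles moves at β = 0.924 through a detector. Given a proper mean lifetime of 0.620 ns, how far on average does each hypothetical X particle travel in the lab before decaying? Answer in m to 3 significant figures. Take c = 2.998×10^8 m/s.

γ = 1/√(1 − 0.924²) = 2.6151
Dilated lifetime: Δt = γτ₀ = 2.6151 × 0.620 ns = 1.6214 ns
d = vΔt = 0.924c × 1.6214 ns = 2.7702×10^8 m/s × 1.6214×10^-9 s = 0.449 m

d ≈ 0.449 m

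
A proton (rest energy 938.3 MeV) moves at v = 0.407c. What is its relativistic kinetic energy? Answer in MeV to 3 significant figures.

γ = 1/√(1 − 0.407²) = 1.0948
K = (γ − 1)m₀c² = (1.0948 − 1) × 938.3 MeV = 0.094777 × 938.3 MeV = 88.9 MeV

K ≈ 88.9 MeV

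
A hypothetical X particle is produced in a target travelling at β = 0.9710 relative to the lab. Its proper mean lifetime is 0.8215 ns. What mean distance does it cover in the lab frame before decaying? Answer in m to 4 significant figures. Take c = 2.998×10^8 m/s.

γ = 1/√(1 − 0.9710²) = 4.18271
Dilated lifetime: Δt = γτ₀ = 4.18271 × 0.8215 ns = 3.43610 ns
d = vΔt = 0.9710c × 3.43610 ns = 2.91106×10^8 m/s × 3.43610×10^-9 s = 1.000 m

d ≈ 1.000 m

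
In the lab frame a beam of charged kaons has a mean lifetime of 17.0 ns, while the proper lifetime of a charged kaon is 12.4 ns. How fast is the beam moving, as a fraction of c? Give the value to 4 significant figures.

γ = Δt/τ₀ = 17.0/12.4 = 1.37097
β = √(1 − 1/γ²) = √(1 − 1/1.37097²) = 0.6841

β ≈ 0.6841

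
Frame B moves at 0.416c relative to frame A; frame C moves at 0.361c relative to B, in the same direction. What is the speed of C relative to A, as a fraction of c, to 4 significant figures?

Compose boost 2: (0.361 + 0.416)/(1 + 0.361×0.416) = 0.7770/1.15018 = 0.6755

u ≈ 0.6755c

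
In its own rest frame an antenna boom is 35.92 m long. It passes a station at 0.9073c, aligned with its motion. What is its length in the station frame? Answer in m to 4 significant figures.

L ≈ 15.10 m

γ = 1/√(1 − 0.9073²) = 2.37821
Length contraction: L = L₀/γ = 35.92/2.37821 = 15.10 m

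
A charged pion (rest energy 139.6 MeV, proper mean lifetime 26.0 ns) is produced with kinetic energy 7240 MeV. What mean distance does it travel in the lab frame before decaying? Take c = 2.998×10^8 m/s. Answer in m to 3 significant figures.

d ≈ 412 m

γ = 1 + K/(m₀c²) = 1 + 7240/139.6 = 52.862
β = √(1 − 1/γ²) = 0.99982
Dilated lifetime: γτ₀ = 52.862 × 26.0 ns = 1374.4 ns
d = βc·γτ₀ = 0.99982 × (2.998×10^8 m/s) × 1.3744×10^-6 s = 412 m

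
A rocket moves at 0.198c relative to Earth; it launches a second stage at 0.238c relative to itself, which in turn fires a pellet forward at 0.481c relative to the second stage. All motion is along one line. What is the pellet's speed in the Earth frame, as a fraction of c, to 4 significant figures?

Compose boost 2: (0.238 + 0.198)/(1 + 0.238×0.198) = 0.4360/1.04712 = 0.416379
Compose boost 3: (0.481 + 0.416379)/(1 + 0.481×0.416379) = 0.897379/1.20028 = 0.7476

u ≈ 0.7476c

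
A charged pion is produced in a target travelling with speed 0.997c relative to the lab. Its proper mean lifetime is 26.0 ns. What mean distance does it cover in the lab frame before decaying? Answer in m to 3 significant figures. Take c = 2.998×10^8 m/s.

d ≈ 100 m

γ = 1/√(1 − 0.997²) = 12.920
Dilated lifetime: Δt = γτ₀ = 12.920 × 26.0 ns = 335.91 ns
d = vΔt = 0.997c × 335.91 ns = 2.9890×10^8 m/s × 3.3591×10^-7 s = 100 m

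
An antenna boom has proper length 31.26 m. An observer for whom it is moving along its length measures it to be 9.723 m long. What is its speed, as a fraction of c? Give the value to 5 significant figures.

β ≈ 0.95040

γ = L₀/L = 31.26/9.723 = 3.215057
β = √(1 − 1/γ²) = 0.95040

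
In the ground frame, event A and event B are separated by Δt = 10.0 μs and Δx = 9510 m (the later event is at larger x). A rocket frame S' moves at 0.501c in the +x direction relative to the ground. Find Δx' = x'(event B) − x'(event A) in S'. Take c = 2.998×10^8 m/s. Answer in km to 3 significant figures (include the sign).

Δx' ≈ 9.25 km

γ = 1/√(1 − 0.501²) = 1.1555
Δx' = γ(Δx − vΔt) = 1.1555 × (9510 m − 0.501×(2.998×10^8 m/s)×10.0×10^-6 s)
= 1.1555 × (8008.0 m) = 9.25 km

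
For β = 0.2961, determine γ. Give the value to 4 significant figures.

γ ≈ 1.047

γ = 1/√(1 − β²) = 1/√(1 − 0.2961²) = 1/√(0.912325) = 1.047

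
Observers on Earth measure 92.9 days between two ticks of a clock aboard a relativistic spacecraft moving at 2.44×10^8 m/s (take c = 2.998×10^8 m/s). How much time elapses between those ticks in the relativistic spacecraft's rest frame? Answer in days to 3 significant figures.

τ₀ ≈ 54.0 days

β = v/c = 2.44×10^8 / 2.998×10^8 = 0.81388
γ = 1/√(1 − 0.81388²) = 1.7211
Proper time: τ₀ = Δt/γ = 92.9/1.7211 = 54.0 days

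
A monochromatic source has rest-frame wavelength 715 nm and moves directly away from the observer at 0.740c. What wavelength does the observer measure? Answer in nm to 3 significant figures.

λ_obs ≈ 1850 nm

Relativistic Doppler: λ_obs = λ_src √((1+β)/(1−β))
= 715 × √(1.7400/0.26000) = 715 × 2.5869 = 1850 nm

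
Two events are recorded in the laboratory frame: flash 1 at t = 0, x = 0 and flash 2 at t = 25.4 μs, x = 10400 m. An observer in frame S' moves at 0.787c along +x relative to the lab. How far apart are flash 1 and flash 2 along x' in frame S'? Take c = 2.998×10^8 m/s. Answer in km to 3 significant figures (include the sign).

Δx' ≈ 7.14 km

γ = 1/√(1 − 0.787²) = 1.6209
Δx' = γ(Δx − vΔt) = 1.6209 × (10400 m − 0.787×(2.998×10^8 m/s)×25.4×10^-6 s)
= 1.6209 × (4407.1 m) = 7.14 km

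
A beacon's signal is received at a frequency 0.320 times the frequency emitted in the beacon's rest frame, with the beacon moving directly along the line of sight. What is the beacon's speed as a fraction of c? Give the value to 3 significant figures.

f_obs/f_src = √((1−β)/(1+β)) = 0.320  ⇒  (1−β)/(1+β) = 0.10240
β = |1 − D²|/(1 + D²) = |1 − 0.10240|/(1 + 0.10240) = 0.814

β ≈ 0.814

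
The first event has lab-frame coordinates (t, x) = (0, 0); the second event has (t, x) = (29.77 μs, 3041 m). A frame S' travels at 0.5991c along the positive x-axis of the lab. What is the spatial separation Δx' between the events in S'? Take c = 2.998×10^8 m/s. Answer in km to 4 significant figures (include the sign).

Δx' ≈ -2.880 km

γ = 1/√(1 − 0.5991²) = 1.24895
Δx' = γ(Δx − vΔt) = 1.24895 × (3041 m − 0.5991×(2.998×10^8 m/s)×29.77×10^-6 s)
= 1.24895 × (-2306.00 m) = -2.880 km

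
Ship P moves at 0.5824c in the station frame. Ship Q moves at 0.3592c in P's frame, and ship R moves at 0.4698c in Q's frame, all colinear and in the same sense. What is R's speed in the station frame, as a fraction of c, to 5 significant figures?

Compose boost 2: (0.3592 + 0.5824)/(1 + 0.3592×0.5824) = 0.94160/1.209198 = 0.7786979
Compose boost 3: (0.4698 + 0.7786979)/(1 + 0.4698×0.7786979) = 1.248498/1.365832 = 0.91409

u ≈ 0.91409c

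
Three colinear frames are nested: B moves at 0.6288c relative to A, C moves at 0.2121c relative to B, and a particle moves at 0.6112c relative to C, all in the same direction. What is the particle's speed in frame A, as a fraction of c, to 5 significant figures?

Compose boost 2: (0.2121 + 0.6288)/(1 + 0.2121×0.6288) = 0.84090/1.133368 = 0.7419476
Compose boost 3: (0.6112 + 0.7419476)/(1 + 0.6112×0.7419476) = 1.353148/1.453478 = 0.93097

u ≈ 0.93097c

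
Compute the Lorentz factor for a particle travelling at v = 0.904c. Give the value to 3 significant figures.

γ = 1/√(1 − β²) = 1/√(1 − 0.904²) = 1/√(0.18278) = 2.34

γ ≈ 2.34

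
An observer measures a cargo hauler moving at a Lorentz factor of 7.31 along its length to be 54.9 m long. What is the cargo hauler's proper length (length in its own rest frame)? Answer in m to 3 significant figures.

L₀ ≈ 401 m

γ = 7.31 (given)
L₀ = γL = 7.31 × 54.9 = 401 m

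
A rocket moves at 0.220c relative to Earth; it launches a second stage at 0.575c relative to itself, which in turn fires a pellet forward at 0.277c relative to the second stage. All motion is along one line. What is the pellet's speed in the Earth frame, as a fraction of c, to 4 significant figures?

Compose boost 2: (0.575 + 0.220)/(1 + 0.575×0.220) = 0.7950/1.12650 = 0.705726
Compose boost 3: (0.277 + 0.705726)/(1 + 0.277×0.705726) = 0.982726/1.19549 = 0.8220

u ≈ 0.8220c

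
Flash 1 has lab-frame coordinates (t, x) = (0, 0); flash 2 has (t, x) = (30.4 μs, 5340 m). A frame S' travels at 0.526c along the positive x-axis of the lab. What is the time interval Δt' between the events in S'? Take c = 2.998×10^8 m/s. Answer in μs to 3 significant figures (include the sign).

γ = 1/√(1 − 0.526²) = 1.1758
Δt' = γ(Δt − vΔx/c²) = 1.1758 × (30.4 μs − 0.526×5340 m / (2.998×10^8 m/s))
= 1.1758 × (21.031 μs) = 24.7 μs

Δt' ≈ 24.7 μs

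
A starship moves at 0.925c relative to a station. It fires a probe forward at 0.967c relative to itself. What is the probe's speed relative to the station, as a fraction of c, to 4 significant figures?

u ≈ 0.9987c

Relativistic velocity addition: u = (u' + v)/(1 + u'v/c²)
= (0.967 + 0.925)/(1 + 0.967×0.925) = 1.892/1.89447 = 0.9987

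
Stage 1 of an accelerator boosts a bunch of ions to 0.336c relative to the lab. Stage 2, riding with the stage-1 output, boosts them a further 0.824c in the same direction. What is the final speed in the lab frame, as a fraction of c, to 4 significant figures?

u ≈ 0.9085c

Compose boost 2: (0.824 + 0.336)/(1 + 0.824×0.336) = 1.160/1.27686 = 0.9085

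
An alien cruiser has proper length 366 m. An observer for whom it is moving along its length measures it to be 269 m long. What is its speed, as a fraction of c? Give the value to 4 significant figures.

β ≈ 0.6781

γ = L₀/L = 366/269 = 1.36059
β = √(1 − 1/γ²) = 0.6781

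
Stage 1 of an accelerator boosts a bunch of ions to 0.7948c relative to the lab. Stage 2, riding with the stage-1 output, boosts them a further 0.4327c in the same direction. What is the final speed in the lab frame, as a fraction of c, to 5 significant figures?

Compose boost 2: (0.4327 + 0.7948)/(1 + 0.4327×0.7948) = 1.2275/1.343910 = 0.91338

u ≈ 0.91338c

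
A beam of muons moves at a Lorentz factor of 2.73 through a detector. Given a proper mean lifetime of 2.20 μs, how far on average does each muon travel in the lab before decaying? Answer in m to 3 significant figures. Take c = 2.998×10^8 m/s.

β = √(1 − 1/γ²) = √(1 − 1/2.73²) = 0.93050
Dilated lifetime: Δt = γτ₀ = 2.73 × 2.20 μs = 6.0060 μs
d = vΔt = 0.93050c × 6.0060 μs = 2.7896×10^8 m/s × 6.0060×10^-6 s = 1680 m

d ≈ 1680 m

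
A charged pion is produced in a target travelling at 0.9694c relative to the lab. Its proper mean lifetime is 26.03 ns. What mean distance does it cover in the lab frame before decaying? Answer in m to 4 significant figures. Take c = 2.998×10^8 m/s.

d ≈ 30.82 m

γ = 1/√(1 − 0.9694²) = 4.07354
Dilated lifetime: Δt = γτ₀ = 4.07354 × 26.03 ns = 106.034 ns
d = vΔt = 0.9694c × 106.034 ns = 2.90626×10^8 m/s × 1.06034×10^-7 s = 30.82 m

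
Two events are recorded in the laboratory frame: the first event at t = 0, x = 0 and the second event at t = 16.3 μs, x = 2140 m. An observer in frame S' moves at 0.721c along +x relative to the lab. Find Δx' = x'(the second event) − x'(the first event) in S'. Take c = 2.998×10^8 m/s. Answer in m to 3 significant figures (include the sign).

γ = 1/√(1 − 0.721²) = 1.4431
Δx' = γ(Δx − vΔt) = 1.4431 × (2140 m − 0.721×(2.998×10^8 m/s)×16.3×10^-6 s)
= 1.4431 × (-1383.3 m) = -2000 m

Δx' ≈ -2000 m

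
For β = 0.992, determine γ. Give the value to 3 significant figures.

γ ≈ 7.92

γ = 1/√(1 − β²) = 1/√(1 − 0.992²) = 1/√(0.015936) = 7.92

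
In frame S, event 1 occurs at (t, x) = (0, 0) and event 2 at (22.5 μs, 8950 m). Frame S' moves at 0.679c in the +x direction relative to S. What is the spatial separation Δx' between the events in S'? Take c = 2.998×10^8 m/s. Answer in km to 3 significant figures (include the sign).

Δx' ≈ 5.95 km

γ = 1/√(1 − 0.679²) = 1.3621
Δx' = γ(Δx − vΔt) = 1.3621 × (8950 m − 0.679×(2.998×10^8 m/s)×22.5×10^-6 s)
= 1.3621 × (4369.8 m) = 5.95 km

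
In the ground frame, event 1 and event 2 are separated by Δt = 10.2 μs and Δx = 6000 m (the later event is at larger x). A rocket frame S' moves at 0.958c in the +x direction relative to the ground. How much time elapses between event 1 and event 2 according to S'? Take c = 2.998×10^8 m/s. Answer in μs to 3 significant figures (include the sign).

Δt' ≈ -31.3 μs

γ = 1/√(1 − 0.958²) = 3.4871
Δt' = γ(Δt − vΔx/c²) = 3.4871 × (10.2 μs − 0.958×6000 m / (2.998×10^8 m/s))
= 3.4871 × (-8.9728 μs) = -31.3 μs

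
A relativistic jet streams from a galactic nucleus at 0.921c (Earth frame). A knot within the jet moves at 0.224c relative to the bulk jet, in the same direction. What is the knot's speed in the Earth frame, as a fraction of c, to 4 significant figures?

u ≈ 0.9492c

Relativistic velocity addition: u = (u' + v)/(1 + u'v/c²)
= (0.224 + 0.921)/(1 + 0.224×0.921) = 1.145/1.20630 = 0.9492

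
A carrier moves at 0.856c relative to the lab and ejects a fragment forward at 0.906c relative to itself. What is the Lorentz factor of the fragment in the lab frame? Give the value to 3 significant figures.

γ ≈ 8.11

u_lab = (0.906 + 0.856)/(1 + 0.906×0.856) = 1.762/1.77554 = 0.992376
γ = 1/√(1 − 0.992376²) = 8.11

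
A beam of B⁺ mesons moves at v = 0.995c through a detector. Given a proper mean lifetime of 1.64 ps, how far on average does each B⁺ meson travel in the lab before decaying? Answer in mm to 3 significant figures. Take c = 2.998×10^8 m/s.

d ≈ 4.90 mm

γ = 1/√(1 − 0.995²) = 10.013
Dilated lifetime: Δt = γτ₀ = 10.013 × 1.64 ps = 16.421 ps
d = vΔt = 0.995c × 16.421 ps = 2.9830×10^8 m/s × 1.6421×10^-11 s = 4.90 mm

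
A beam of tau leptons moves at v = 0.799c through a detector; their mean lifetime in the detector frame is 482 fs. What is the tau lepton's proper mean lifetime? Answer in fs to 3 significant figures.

τ₀ ≈ 290 fs

γ = 1/√(1 − 0.799²) = 1.6630
Proper time: τ₀ = Δt/γ = 482/1.6630 = 290 fs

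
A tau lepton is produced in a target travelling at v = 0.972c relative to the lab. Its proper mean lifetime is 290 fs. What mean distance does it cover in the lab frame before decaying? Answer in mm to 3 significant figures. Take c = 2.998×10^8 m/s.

γ = 1/√(1 − 0.972²) = 4.2557
Dilated lifetime: Δt = γτ₀ = 4.2557 × 290 fs = 1234.1 fs
d = vΔt = 0.972c × 1234.1 fs = 2.9141×10^8 m/s × 1.2341×10^-12 s = 0.360 mm

d ≈ 0.360 mm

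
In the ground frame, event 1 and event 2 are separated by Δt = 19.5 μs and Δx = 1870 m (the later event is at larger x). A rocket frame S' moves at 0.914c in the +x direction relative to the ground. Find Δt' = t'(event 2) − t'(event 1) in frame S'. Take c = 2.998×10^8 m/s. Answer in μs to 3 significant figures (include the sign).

γ = 1/√(1 − 0.914²) = 2.4648
Δt' = γ(Δt − vΔx/c²) = 2.4648 × (19.5 μs − 0.914×1870 m / (2.998×10^8 m/s))
= 2.4648 × (13.799 μs) = 34.0 μs

Δt' ≈ 34.0 μs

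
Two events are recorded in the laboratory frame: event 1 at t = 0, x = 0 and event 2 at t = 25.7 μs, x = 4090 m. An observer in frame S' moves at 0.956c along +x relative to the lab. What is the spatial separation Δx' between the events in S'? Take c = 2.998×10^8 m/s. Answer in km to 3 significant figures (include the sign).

γ = 1/√(1 − 0.956²) = 3.4087
Δx' = γ(Δx − vΔt) = 3.4087 × (4090 m − 0.956×(2.998×10^8 m/s)×25.7×10^-6 s)
= 3.4087 × (-3275.8 m) = -11.2 km

Δx' ≈ -11.2 km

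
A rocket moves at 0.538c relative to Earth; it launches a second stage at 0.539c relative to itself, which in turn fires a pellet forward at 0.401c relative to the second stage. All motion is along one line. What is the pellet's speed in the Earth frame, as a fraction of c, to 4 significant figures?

Compose boost 2: (0.539 + 0.538)/(1 + 0.539×0.538) = 1.077/1.28998 = 0.834895
Compose boost 3: (0.401 + 0.834895)/(1 + 0.401×0.834895) = 1.23590/1.33479 = 0.9259

u ≈ 0.9259c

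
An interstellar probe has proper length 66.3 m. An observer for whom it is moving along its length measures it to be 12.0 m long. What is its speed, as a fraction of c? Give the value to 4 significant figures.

β ≈ 0.9835

γ = L₀/L = 66.3/12.0 = 5.52500
β = √(1 − 1/γ²) = 0.9835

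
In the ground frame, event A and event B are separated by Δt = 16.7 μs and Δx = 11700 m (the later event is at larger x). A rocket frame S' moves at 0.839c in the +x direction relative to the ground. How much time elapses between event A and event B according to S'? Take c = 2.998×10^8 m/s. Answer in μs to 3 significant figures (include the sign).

Δt' ≈ -29.5 μs

γ = 1/√(1 − 0.839²) = 1.8378
Δt' = γ(Δt − vΔx/c²) = 1.8378 × (16.7 μs − 0.839×11700 m / (2.998×10^8 m/s))
= 1.8378 × (-16.043 μs) = -29.5 μs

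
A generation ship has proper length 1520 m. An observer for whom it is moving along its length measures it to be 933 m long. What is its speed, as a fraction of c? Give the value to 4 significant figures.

γ = L₀/L = 1520/933 = 1.62915
β = √(1 − 1/γ²) = 0.7894

β ≈ 0.7894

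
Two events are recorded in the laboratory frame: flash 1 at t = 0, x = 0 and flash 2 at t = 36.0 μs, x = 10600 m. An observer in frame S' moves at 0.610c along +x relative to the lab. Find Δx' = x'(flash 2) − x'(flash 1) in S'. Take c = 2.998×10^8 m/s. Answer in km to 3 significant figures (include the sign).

γ = 1/√(1 − 0.610²) = 1.2620
Δx' = γ(Δx − vΔt) = 1.2620 × (10600 m − 0.610×(2.998×10^8 m/s)×36.0×10^-6 s)
= 1.2620 × (4016.4 m) = 5.07 km

Δx' ≈ 5.07 km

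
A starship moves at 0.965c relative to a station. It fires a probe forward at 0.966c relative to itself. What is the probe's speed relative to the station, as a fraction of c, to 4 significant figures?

Relativistic velocity addition: u = (u' + v)/(1 + u'v/c²)
= (0.966 + 0.965)/(1 + 0.966×0.965) = 1.931/1.93219 = 0.9994

u ≈ 0.9994c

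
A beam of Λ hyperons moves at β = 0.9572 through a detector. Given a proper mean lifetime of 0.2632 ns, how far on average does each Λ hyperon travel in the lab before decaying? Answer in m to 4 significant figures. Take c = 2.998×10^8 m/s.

d ≈ 0.2610 m

γ = 1/√(1 − 0.9572²) = 3.45510
Dilated lifetime: Δt = γτ₀ = 3.45510 × 0.2632 ns = 0.909382 ns
d = vΔt = 0.9572c × 0.909382 ns = 2.86969×10^8 m/s × 9.09382×10^-10 s = 0.2610 m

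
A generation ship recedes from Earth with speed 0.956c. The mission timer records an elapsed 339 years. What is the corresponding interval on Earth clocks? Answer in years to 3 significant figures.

γ = 1/√(1 − 0.956²) = 3.4087
Time dilation: Δt = γτ₀ = 3.4087 × 339 years = 1160 years

Δt ≈ 1160 years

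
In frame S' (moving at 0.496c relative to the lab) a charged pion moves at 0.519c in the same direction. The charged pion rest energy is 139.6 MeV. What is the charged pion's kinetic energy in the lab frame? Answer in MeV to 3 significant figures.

K ≈ 96.9 MeV

u_lab = (0.519 + 0.496)/(1 + 0.519×0.496) = 0.807206
γ = 1/√(1 − 0.807206²) = 1.6941
K = (γ − 1)m₀c² = (1.6941 − 1) × 139.6 = 0.69414 × 139.6 = 96.9 MeV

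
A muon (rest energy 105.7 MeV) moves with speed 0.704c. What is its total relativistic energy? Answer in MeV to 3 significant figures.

γ = 1/√(1 − 0.704²) = 1.4081
E = γm₀c² = 1.4081 × 105.7 MeV = 149 MeV

E ≈ 149 MeV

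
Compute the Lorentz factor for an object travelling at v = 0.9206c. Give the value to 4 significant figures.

γ ≈ 2.561

γ = 1/√(1 − β²) = 1/√(1 − 0.9206²) = 1/√(0.152496) = 2.561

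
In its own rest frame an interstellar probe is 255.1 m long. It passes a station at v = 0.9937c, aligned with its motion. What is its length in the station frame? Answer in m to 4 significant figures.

L ≈ 28.59 m

γ = 1/√(1 − 0.9937²) = 8.92277
Length contraction: L = L₀/γ = 255.1/8.92277 = 28.59 m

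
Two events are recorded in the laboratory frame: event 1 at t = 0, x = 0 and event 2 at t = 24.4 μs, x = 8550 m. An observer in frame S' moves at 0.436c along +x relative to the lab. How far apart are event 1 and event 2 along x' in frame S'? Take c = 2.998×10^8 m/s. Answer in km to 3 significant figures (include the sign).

Δx' ≈ 5.96 km

γ = 1/√(1 − 0.436²) = 1.1112
Δx' = γ(Δx − vΔt) = 1.1112 × (8550 m − 0.436×(2.998×10^8 m/s)×24.4×10^-6 s)
= 1.1112 × (5360.6 m) = 5.96 km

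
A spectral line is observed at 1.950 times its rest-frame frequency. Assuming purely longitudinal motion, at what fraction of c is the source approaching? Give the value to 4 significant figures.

f_obs/f_src = √((1+β)/(1−β)) = 1.950  ⇒  (1+β)/(1−β) = 3.80250
β = |1 − D²|/(1 + D²) = |1 − 3.80250|/(1 + 3.80250) = 0.5836

β ≈ 0.5836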